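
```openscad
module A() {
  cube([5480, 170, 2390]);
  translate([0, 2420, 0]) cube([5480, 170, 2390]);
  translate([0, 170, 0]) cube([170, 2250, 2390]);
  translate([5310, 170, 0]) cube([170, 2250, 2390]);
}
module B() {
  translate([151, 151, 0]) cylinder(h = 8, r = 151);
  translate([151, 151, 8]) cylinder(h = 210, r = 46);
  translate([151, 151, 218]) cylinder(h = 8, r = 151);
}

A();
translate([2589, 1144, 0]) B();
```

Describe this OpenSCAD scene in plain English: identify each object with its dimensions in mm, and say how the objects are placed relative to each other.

A is the wall frame of a small rectangular building: four walls, each 2390 mm tall and 170 mm thick, enclosing a footprint 5480 mm (x) by 2590 mm (y) outside-to-outside, with no floor or roof. The front and back walls (the −y and +y sides) span the full width; the two side walls fit between them.

B is a spool: two coaxial disc flanges of radius 151 mm and thickness 8 mm, joined by a core cylinder of radius 46 mm and height 210 mm. The lower flange rests on z = 0 and the three cylinders share a vertical axis.

The spool sits inside the house frame, centred.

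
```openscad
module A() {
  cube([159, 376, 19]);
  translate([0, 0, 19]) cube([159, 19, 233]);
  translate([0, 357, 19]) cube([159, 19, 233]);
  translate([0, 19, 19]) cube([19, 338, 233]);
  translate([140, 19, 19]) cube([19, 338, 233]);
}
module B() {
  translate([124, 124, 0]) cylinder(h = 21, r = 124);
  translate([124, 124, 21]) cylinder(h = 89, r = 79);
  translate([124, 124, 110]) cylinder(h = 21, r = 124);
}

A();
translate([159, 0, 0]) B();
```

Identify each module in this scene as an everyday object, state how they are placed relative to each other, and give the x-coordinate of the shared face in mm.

A is an open box. B is a spool. The spool is against the open box's +x side, with their −y faces flush. The x-coordinate of the shared face is 159 mm.

The open box's +x face and the spool's −x face are both at x = 159 mm.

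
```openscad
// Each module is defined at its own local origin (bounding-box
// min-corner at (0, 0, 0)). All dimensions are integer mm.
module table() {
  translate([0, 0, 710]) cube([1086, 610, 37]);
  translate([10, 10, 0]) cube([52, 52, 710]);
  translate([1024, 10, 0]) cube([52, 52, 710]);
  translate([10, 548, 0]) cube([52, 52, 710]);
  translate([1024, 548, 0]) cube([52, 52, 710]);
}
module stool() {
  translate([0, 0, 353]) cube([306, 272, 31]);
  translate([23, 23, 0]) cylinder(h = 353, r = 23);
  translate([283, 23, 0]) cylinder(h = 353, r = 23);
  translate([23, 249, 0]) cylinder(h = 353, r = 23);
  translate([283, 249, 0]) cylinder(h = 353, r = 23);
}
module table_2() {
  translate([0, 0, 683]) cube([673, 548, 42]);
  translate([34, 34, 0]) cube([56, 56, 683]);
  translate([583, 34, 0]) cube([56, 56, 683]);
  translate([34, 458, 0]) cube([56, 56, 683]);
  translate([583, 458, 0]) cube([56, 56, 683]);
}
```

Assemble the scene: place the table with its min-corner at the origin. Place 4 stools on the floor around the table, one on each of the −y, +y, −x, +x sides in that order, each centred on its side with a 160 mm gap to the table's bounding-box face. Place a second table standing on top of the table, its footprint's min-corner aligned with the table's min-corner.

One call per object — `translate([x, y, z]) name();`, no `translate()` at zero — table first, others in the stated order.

table();
translate([390, -432, 0]) stool();
translate([390, 770, 0]) stool();
translate([-466, 169, 0]) stool();
translate([1246, 169, 0]) stool();
translate([0, 0, 747]) table_2();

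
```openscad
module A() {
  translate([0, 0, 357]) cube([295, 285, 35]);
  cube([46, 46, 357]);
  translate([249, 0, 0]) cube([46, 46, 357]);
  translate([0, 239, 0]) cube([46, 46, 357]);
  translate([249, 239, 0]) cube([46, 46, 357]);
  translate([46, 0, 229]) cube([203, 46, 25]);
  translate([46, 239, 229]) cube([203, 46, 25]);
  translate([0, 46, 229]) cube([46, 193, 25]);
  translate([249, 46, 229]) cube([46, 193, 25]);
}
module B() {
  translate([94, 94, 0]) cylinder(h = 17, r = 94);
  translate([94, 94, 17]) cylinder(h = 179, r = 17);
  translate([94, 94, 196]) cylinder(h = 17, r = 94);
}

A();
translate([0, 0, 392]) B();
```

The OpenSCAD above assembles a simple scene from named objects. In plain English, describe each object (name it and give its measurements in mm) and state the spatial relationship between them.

A is a simple wooden stool: a rectangular seat 295 mm (x) by 285 mm (y), 35 mm thick, top face at z = 392 mm, on four square legs, each 46×46 mm in cross-section. The legs rest on z = 0, each flush with a corner of the seat. Four stretchers, 46 mm wide and 25 mm tall, connect adjacent legs with their undersides at z = 229 mm, each running between the inner faces of the legs it joins and aligned with the legs' outer faces on the other axis.

B is a spool: two coaxial disc flanges of radius 94 mm and thickness 17 mm, joined by a core cylinder of radius 17 mm and height 179 mm. The lower flange rests on z = 0 and the three cylinders share a vertical axis.

The spool is on top of the stool.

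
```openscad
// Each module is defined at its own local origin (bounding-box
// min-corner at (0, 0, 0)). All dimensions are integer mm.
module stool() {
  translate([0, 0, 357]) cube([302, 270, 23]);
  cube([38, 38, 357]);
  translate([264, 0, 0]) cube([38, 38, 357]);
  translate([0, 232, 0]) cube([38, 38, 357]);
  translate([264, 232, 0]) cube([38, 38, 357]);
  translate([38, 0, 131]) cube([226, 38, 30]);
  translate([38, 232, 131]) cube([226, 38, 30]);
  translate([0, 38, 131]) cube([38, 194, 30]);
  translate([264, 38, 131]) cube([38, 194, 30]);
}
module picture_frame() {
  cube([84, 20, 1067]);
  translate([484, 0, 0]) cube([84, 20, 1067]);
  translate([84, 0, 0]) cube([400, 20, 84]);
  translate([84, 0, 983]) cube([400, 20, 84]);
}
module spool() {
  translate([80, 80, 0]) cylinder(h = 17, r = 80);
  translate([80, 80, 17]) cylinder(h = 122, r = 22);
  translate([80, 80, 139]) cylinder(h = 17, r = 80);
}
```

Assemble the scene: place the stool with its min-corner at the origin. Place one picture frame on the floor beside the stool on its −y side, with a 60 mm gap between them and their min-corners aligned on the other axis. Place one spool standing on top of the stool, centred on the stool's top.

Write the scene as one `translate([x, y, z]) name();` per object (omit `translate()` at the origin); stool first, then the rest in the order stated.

stool();
translate([0, -80, 0]) picture_frame();
translate([71, 55, 380]) spool();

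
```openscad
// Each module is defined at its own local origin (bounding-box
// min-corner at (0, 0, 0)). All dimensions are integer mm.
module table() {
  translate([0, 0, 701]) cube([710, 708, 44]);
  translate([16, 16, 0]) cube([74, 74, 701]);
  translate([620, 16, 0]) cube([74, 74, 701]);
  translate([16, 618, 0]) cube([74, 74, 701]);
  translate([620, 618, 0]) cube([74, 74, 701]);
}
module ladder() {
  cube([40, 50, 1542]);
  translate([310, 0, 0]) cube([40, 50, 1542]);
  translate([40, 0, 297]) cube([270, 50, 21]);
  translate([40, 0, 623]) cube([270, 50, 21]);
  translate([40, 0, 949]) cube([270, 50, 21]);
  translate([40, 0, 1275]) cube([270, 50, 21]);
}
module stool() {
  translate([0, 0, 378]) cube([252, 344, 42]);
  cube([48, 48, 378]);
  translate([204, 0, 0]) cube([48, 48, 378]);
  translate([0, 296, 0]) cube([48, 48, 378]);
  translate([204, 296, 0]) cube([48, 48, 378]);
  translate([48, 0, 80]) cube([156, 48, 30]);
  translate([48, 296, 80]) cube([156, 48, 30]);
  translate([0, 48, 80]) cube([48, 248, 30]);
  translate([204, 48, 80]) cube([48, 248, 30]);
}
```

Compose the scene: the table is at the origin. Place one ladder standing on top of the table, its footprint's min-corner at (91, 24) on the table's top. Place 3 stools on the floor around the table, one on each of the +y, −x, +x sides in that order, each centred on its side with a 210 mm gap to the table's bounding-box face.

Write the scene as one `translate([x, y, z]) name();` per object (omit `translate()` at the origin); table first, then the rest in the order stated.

table();
translate([91, 24, 745]) ladder();
translate([229, 918, 0]) stool();
translate([-462, 182, 0]) stool();
translate([920, 182, 0]) stool();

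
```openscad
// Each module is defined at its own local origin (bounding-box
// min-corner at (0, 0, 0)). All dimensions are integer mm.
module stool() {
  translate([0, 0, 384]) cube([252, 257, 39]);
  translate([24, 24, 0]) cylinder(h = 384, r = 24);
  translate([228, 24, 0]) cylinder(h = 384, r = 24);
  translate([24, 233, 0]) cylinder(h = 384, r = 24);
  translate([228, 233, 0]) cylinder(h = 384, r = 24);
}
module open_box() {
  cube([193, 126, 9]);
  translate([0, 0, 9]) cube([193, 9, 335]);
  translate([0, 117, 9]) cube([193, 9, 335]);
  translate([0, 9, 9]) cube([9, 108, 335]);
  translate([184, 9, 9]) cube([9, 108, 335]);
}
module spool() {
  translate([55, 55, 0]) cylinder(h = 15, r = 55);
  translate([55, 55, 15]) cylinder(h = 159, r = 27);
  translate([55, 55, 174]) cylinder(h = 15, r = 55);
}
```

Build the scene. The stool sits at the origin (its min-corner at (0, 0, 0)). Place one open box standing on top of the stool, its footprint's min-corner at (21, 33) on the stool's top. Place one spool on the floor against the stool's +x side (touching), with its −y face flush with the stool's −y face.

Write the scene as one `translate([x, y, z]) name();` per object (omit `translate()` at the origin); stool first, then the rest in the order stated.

stool();
translate([21, 33, 423]) open_box();
translate([252, 0, 0]) spool();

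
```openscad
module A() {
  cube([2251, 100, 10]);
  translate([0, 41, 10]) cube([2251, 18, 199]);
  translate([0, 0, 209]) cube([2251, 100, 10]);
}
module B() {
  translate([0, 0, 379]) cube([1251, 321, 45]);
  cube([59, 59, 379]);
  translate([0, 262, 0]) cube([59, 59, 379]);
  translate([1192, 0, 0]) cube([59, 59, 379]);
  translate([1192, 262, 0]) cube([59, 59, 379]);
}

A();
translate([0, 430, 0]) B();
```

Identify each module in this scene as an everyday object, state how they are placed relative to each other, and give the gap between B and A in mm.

The bench's nearest face is 330 mm from the I-beam's +y face.

A is an I-beam. B is a bench. The bench is on the floor beside the I-beam on its +y side. The gap between the bench and the I-beam is 330 mm.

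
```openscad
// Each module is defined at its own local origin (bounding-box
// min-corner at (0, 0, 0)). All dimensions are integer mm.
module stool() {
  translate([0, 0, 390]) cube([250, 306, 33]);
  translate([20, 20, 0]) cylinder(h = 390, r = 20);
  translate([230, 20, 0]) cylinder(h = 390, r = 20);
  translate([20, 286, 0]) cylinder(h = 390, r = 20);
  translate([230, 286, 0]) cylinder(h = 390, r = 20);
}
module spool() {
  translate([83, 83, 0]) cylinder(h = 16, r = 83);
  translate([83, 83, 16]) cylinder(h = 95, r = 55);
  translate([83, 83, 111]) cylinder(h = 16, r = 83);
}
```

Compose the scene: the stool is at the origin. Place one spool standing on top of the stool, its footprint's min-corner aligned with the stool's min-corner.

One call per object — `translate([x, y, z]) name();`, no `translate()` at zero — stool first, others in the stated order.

stool();
translate([0, 0, 423]) spool();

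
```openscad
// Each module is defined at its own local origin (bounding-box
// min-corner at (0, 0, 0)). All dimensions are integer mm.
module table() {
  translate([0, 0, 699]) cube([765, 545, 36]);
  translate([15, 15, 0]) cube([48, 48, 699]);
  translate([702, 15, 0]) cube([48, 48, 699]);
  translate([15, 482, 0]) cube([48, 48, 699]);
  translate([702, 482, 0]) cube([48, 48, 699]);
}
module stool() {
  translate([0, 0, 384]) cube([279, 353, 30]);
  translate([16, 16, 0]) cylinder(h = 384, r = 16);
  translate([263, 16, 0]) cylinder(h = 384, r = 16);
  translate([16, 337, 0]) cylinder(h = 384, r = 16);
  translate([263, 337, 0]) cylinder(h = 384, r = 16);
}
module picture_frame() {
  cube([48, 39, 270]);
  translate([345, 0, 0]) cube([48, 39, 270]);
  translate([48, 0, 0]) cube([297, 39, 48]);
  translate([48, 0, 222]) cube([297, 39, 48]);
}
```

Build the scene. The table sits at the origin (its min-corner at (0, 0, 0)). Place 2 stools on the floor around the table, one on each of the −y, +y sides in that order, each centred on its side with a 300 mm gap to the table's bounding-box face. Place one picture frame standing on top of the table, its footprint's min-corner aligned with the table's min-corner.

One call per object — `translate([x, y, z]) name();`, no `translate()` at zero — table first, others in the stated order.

table();
translate([243, -653, 0]) stool();
translate([243, 845, 0]) stool();
translate([0, 0, 735]) picture_frame();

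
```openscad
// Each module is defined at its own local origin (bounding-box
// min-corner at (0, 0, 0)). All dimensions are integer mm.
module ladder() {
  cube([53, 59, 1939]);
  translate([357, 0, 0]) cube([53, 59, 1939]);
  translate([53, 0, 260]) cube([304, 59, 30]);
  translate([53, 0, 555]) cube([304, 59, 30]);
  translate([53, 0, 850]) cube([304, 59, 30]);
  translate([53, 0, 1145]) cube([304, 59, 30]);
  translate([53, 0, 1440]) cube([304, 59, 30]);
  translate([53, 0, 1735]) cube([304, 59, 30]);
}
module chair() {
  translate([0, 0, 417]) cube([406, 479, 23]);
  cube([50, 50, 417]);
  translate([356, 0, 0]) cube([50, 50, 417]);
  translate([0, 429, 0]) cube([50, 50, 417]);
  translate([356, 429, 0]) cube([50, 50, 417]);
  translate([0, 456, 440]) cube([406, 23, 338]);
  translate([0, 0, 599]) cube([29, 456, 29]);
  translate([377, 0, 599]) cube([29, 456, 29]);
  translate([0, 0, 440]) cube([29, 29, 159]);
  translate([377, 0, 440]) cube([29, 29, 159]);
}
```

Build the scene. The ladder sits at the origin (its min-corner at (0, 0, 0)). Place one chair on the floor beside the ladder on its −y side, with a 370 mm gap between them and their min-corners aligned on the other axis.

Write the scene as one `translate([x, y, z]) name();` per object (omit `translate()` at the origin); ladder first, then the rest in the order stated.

ladder();
translate([0, -849, 0]) chair();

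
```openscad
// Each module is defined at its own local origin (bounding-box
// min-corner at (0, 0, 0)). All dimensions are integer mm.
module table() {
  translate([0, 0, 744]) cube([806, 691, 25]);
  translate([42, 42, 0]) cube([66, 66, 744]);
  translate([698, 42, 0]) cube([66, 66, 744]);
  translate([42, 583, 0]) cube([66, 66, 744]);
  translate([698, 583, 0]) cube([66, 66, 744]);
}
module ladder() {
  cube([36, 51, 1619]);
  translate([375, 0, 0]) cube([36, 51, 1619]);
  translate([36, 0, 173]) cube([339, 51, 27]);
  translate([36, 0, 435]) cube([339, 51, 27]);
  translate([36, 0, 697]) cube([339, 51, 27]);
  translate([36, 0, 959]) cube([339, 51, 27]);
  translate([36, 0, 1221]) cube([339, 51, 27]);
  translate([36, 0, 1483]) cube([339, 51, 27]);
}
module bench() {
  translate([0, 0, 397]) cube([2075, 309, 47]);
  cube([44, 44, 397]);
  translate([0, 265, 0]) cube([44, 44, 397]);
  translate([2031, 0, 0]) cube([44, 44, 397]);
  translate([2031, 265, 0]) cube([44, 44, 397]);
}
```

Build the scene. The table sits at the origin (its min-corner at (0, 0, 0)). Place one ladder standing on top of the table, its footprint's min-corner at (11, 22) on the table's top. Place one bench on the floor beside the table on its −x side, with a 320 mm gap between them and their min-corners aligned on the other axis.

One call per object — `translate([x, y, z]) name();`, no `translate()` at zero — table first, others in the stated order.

table();
translate([11, 22, 769]) ladder();
translate([-2395, 0, 0]) bench();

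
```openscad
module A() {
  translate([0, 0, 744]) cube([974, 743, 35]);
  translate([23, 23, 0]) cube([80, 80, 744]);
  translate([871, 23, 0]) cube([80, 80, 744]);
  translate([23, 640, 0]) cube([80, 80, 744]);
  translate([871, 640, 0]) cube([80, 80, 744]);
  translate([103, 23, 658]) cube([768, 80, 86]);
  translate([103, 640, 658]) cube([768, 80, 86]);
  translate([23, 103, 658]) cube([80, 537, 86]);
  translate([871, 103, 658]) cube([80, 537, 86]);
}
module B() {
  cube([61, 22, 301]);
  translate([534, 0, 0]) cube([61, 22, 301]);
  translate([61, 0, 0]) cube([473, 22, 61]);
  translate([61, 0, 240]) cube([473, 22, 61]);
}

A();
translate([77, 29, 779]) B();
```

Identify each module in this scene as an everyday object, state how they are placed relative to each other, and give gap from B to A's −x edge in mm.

The picture frame's min-x is at 77; the table's min-x is 0; gap = 77 mm.

A is a table. B is a picture frame. The picture frame is on top of the table. The gap from the picture frame to the table's −x edge is 77 mm.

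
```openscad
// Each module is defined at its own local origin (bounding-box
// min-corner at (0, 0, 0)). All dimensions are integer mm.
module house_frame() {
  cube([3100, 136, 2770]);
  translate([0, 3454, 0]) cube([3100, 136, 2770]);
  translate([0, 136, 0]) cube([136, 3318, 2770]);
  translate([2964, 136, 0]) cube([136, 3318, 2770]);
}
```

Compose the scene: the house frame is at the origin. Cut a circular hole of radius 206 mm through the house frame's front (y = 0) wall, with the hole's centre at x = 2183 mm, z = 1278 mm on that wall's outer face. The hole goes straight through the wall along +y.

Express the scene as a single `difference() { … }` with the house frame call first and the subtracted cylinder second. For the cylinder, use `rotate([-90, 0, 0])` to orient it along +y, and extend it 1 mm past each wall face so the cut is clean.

difference() {
  house_frame();
  translate([2183, -1, 1278]) rotate([-90, 0, 0]) cylinder(h = 138, r = 206);
}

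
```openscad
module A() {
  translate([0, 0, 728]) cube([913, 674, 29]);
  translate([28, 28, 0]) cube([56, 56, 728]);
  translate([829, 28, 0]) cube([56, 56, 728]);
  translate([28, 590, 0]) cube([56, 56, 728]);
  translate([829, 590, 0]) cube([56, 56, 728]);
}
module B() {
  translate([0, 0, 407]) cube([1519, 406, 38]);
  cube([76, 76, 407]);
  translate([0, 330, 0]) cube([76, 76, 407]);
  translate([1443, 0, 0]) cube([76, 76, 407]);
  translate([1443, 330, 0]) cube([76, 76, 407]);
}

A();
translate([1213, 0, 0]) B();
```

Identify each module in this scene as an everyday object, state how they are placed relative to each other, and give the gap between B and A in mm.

The bench's nearest face is 300 mm from the table's +x face.

A is a table. B is a bench. The bench is on the floor beside the table on its +x side. The gap between the bench and the table is 300 mm.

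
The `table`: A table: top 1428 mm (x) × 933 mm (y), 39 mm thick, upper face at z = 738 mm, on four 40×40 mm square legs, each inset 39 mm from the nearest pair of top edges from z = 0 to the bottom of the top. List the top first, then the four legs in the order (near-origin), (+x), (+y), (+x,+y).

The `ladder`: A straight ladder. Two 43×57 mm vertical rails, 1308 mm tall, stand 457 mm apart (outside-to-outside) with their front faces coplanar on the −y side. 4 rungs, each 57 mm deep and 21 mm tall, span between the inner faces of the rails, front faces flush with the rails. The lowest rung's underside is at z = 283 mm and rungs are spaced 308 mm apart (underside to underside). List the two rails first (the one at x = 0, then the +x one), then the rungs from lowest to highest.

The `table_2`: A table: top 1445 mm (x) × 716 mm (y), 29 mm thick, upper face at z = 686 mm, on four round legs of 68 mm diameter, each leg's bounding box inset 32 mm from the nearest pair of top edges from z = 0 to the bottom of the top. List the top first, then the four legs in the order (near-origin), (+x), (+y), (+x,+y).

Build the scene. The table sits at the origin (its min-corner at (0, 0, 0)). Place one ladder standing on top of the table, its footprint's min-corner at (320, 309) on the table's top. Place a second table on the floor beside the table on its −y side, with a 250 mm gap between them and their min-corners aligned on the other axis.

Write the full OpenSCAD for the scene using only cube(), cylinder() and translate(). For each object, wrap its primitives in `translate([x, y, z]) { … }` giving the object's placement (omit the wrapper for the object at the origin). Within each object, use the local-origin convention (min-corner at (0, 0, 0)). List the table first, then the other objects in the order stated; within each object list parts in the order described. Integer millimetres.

translate([0, 0, 699]) cube([1428, 933, 39]);
translate([39, 39, 0]) cube([40, 40, 699]);
translate([1349, 39, 0]) cube([40, 40, 699]);
translate([39, 854, 0]) cube([40, 40, 699]);
translate([1349, 854, 0]) cube([40, 40, 699]);
translate([320, 309, 738]) {
  cube([43, 57, 1308]);
  translate([414, 0, 0]) cube([43, 57, 1308]);
  translate([43, 0, 283]) cube([371, 57, 21]);
  translate([43, 0, 591]) cube([371, 57, 21]);
  translate([43, 0, 899]) cube([371, 57, 21]);
  translate([43, 0, 1207]) cube([371, 57, 21]);
}
translate([0, -966, 0]) {
  translate([0, 0, 657]) cube([1445, 716, 29]);
  translate([66, 66, 0]) cylinder(h = 657, r = 34);
  translate([1379, 66, 0]) cylinder(h = 657, r = 34);
  translate([66, 650, 0]) cylinder(h = 657, r = 34);
  translate([1379, 650, 0]) cylinder(h = 657, r = 34);
}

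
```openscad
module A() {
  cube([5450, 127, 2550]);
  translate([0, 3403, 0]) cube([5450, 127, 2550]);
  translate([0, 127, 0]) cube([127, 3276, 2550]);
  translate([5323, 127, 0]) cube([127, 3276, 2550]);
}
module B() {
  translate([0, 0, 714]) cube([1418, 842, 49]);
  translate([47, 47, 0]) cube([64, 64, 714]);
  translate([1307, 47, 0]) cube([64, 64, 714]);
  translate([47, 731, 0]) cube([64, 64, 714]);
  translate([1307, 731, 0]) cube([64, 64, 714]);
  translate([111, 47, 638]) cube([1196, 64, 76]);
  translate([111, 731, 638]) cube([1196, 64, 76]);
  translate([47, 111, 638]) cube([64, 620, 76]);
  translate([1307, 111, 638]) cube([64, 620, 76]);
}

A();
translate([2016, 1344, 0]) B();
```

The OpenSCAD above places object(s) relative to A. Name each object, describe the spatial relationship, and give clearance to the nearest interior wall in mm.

Clearances: x = 1889, y = 1217; minimum 1217 mm.

A is a house frame. B is a table. The table sits inside the house frame, centred. The clearance to the nearest interior wall is 1217 mm.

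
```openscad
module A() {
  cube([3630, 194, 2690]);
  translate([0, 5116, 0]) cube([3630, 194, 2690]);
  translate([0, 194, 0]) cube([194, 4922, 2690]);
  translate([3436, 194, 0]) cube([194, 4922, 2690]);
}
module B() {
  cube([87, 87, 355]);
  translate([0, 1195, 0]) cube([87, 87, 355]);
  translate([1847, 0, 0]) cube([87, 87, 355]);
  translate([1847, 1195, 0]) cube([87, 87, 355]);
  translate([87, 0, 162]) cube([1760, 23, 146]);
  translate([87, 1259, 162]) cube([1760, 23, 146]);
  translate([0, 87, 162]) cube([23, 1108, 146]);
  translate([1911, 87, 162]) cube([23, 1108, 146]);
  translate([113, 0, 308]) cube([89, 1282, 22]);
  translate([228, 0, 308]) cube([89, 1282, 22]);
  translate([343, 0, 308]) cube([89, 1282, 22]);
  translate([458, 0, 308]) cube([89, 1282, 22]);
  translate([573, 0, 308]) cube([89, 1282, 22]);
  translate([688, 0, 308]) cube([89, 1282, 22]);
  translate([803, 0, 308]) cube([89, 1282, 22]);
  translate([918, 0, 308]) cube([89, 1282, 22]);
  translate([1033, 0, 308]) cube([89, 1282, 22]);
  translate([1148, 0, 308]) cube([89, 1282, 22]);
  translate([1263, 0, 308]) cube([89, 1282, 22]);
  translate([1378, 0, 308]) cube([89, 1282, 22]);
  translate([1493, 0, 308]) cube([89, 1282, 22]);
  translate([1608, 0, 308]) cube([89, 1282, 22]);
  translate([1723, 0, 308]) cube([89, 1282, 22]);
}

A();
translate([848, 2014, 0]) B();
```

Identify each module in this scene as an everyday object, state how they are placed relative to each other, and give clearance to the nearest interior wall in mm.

Clearances: x = 654, y = 1820; minimum 654 mm.

A is a house frame. B is a bed frame. The bed frame sits inside the house frame, centred. The clearance to the nearest interior wall is 654 mm.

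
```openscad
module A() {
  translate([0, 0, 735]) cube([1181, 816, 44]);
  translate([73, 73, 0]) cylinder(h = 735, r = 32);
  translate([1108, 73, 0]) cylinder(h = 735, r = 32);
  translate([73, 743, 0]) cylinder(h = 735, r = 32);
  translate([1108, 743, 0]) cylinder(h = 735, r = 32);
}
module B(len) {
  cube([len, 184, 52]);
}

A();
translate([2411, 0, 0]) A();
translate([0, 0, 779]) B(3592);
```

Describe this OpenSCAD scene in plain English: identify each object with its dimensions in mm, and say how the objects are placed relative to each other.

A is a rectangular dining table. The top is 1181×816×44 mm with its upper surface at z = 779 mm. It stands on four round legs of 64 mm diameter, each leg's bounding box inset 41 mm from the nearest pair of top edges, running from the floor to the underside of the top.

B is a rectangular beam 3592 mm long (x), 184 mm deep (y), 52 mm thick (z).

The beam spans the tops of two tables placed 1230 mm apart, resting at z = 779 mm.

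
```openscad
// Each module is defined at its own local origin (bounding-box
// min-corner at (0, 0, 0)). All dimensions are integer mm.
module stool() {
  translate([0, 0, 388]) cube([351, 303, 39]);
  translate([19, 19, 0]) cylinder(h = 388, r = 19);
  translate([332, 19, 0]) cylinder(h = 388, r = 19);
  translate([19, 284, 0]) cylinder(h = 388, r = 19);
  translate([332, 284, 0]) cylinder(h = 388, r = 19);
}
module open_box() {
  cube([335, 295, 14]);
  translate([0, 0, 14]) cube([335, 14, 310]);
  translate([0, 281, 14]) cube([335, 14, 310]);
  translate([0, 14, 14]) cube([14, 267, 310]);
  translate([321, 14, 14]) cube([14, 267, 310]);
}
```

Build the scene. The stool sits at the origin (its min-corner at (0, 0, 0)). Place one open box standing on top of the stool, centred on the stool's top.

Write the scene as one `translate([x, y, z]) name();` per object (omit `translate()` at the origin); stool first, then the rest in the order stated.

stool();
translate([8, 4, 427]) open_box();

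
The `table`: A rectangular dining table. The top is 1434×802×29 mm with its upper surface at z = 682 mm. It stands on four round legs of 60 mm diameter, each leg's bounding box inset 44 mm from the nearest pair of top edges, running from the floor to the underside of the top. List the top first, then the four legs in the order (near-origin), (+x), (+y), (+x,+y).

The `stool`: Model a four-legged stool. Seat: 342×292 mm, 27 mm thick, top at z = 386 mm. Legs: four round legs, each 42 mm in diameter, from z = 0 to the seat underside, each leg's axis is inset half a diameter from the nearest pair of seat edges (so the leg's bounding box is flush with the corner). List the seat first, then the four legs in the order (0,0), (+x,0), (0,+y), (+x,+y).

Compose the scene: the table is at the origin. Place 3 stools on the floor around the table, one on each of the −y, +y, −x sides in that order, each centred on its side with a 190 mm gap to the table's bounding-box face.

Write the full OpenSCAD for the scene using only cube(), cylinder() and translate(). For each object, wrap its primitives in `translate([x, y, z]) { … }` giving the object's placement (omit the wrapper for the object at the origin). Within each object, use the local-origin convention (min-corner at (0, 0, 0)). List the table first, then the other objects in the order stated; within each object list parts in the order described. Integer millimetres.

translate([0, 0, 653]) cube([1434, 802, 29]);
translate([74, 74, 0]) cylinder(h = 653, r = 30);
translate([1360, 74, 0]) cylinder(h = 653, r = 30);
translate([74, 728, 0]) cylinder(h = 653, r = 30);
translate([1360, 728, 0]) cylinder(h = 653, r = 30);
translate([546, -482, 0]) {
  translate([0, 0, 359]) cube([342, 292, 27]);
  translate([21, 21, 0]) cylinder(h = 359, r = 21);
  translate([321, 21, 0]) cylinder(h = 359, r = 21);
  translate([21, 271, 0]) cylinder(h = 359, r = 21);
  translate([321, 271, 0]) cylinder(h = 359, r = 21);
}
translate([546, 992, 0]) {
  translate([0, 0, 359]) cube([342, 292, 27]);
  translate([21, 21, 0]) cylinder(h = 359, r = 21);
  translate([321, 21, 0]) cylinder(h = 359, r = 21);
  translate([21, 271, 0]) cylinder(h = 359, r = 21);
  translate([321, 271, 0]) cylinder(h = 359, r = 21);
}
translate([-532, 255, 0]) {
  translate([0, 0, 359]) cube([342, 292, 27]);
  translate([21, 21, 0]) cylinder(h = 359, r = 21);
  translate([321, 21, 0]) cylinder(h = 359, r = 21);
  translate([21, 271, 0]) cylinder(h = 359, r = 21);
  translate([321, 271, 0]) cylinder(h = 359, r = 21);
}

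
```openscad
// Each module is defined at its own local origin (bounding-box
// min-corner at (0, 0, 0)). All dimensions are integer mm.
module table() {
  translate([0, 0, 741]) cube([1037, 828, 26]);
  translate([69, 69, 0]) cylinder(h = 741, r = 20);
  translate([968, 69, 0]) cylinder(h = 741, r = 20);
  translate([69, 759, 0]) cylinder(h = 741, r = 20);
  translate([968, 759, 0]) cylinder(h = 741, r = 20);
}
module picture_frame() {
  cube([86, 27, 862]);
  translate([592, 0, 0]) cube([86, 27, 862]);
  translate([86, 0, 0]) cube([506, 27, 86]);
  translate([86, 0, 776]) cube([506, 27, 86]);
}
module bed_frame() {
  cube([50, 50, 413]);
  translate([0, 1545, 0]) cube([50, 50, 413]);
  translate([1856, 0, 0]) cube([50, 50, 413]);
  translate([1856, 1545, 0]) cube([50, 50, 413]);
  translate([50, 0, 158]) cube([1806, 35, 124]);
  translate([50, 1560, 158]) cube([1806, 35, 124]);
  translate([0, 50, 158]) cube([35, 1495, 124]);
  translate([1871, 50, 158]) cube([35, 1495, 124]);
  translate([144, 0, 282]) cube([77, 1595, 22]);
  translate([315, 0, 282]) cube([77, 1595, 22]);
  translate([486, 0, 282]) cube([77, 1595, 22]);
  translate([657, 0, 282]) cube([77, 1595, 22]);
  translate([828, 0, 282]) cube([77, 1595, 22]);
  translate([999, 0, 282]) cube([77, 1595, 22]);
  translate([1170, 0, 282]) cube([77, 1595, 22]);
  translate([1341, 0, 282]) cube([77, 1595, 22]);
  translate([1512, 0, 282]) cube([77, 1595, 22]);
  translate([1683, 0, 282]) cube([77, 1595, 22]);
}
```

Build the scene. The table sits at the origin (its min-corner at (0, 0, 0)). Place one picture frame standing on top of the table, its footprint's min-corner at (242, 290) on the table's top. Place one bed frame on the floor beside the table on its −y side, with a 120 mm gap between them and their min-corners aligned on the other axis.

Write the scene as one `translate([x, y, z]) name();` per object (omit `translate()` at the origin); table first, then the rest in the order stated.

table();
translate([242, 290, 767]) picture_frame();
translate([0, -1715, 0]) bed_frame();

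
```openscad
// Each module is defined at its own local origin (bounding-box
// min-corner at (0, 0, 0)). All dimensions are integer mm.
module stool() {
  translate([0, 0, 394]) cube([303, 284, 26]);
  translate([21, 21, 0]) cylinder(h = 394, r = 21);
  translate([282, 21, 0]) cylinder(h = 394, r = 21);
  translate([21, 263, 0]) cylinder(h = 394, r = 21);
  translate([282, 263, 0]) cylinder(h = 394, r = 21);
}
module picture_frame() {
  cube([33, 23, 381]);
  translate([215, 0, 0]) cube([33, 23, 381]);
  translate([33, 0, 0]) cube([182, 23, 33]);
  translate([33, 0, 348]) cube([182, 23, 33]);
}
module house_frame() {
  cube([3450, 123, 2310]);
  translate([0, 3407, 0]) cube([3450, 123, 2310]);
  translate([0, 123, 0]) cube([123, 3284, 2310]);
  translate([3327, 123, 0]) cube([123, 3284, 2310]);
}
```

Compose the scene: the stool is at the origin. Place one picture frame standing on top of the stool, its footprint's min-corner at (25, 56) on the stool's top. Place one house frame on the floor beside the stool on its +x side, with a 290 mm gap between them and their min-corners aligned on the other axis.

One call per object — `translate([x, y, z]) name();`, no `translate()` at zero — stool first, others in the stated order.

stool();
translate([25, 56, 420]) picture_frame();
translate([593, 0, 0]) house_frame();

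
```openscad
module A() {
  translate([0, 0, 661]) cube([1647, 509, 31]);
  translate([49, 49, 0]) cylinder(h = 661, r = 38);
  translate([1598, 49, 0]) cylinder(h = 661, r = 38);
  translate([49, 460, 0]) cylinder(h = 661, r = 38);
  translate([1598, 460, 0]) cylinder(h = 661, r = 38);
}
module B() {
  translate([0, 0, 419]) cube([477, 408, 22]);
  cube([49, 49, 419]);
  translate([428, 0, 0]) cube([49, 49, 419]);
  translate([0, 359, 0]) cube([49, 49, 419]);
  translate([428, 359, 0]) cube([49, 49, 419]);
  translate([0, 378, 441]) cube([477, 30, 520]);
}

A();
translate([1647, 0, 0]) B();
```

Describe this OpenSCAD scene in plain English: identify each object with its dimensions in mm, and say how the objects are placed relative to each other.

A is a table with a 1647×509 mm rectangular top, 31 mm thick, top surface at z = 692 mm, supported by four round legs of 76 mm diameter, each leg's bounding box inset 11 mm from the nearest pair of top edges, running from the floor.

B is a chair: 477×408 mm seat, 22 mm thick, top at z = 441 mm, on four 49 mm square corner legs flush with the seat edges. A 30 mm thick backrest slab spans the full seat width, extending 520 mm above the seat top, its back face flush with the seat's +y edge.

The chair is against the table's +x side, with their −y faces flush.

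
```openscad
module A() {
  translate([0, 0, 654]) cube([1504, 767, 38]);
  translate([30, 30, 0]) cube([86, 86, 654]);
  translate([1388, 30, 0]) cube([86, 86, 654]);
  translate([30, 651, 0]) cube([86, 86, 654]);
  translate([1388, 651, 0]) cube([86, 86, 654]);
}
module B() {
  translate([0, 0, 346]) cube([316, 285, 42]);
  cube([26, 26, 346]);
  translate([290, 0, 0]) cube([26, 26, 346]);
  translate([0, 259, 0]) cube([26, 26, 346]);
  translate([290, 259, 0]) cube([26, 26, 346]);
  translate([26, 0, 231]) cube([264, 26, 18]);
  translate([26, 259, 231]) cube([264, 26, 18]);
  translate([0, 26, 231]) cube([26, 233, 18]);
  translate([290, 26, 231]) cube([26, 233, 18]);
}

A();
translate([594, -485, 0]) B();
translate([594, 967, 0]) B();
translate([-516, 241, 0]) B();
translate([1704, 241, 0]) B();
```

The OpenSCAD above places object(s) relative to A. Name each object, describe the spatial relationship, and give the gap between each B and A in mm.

Each stool's nearest face is 200 mm from the table's bounding box.

A is a table. B is a stool. Four stools sit around the table at the −y, +y, −x, +x sides. The gap between each stool and the table is 200 mm.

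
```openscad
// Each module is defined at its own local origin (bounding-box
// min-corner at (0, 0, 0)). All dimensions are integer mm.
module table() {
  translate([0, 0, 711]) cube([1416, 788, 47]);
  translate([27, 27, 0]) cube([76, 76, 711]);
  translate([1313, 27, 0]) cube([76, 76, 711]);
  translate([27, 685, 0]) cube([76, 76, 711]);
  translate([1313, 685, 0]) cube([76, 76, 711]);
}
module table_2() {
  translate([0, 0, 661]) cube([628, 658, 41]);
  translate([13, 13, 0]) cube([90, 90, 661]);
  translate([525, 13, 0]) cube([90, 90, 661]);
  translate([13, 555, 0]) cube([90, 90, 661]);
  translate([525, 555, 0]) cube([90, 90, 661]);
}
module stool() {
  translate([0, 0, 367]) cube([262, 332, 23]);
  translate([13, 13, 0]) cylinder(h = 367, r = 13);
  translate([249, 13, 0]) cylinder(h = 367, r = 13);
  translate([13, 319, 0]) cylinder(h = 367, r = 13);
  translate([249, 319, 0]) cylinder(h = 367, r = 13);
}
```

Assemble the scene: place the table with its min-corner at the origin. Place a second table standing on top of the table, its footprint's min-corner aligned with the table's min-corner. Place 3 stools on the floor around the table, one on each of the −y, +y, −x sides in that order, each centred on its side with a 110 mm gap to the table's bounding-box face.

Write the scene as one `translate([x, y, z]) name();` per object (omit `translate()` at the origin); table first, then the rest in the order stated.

table();
translate([0, 0, 758]) table_2();
translate([577, -442, 0]) stool();
translate([577, 898, 0]) stool();
translate([-372, 228, 0]) stool();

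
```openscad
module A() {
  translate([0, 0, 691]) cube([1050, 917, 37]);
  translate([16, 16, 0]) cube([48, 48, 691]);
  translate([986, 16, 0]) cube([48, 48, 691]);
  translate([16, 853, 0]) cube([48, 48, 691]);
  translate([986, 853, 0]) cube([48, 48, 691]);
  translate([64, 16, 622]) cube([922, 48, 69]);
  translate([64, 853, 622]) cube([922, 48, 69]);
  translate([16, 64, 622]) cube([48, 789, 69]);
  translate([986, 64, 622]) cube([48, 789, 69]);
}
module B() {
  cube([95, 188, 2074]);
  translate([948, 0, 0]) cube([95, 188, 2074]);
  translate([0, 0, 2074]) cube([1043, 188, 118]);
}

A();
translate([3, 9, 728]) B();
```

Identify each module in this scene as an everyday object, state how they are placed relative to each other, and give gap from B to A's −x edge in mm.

A is a table. B is a door frame. The door frame is on top of the table. The gap from the door frame to the table's −x edge is 3 mm.

The door frame's min-x is at 3; the table's min-x is 0; gap = 3 mm.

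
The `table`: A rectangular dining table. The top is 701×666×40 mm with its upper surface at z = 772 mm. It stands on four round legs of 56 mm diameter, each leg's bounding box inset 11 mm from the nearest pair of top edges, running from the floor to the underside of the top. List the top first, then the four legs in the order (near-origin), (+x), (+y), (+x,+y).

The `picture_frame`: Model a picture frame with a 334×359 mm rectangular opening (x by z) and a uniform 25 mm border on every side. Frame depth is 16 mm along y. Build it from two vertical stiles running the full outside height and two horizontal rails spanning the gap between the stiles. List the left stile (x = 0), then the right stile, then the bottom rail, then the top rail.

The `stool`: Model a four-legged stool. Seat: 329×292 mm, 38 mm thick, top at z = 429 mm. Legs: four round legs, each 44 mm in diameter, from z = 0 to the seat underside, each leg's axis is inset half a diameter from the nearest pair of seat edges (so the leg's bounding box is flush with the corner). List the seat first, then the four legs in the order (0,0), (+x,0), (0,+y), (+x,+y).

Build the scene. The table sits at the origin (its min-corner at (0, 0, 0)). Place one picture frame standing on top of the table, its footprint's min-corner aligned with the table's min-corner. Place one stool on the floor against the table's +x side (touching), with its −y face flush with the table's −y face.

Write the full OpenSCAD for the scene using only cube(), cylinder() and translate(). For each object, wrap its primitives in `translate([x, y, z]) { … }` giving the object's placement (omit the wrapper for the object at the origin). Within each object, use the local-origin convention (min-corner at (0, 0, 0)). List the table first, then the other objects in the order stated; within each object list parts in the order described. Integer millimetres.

translate([0, 0, 732]) cube([701, 666, 40]);
translate([39, 39, 0]) cylinder(h = 732, r = 28);
translate([662, 39, 0]) cylinder(h = 732, r = 28);
translate([39, 627, 0]) cylinder(h = 732, r = 28);
translate([662, 627, 0]) cylinder(h = 732, r = 28);
translate([0, 0, 772]) {
  cube([25, 16, 409]);
  translate([359, 0, 0]) cube([25, 16, 409]);
  translate([25, 0, 0]) cube([334, 16, 25]);
  translate([25, 0, 384]) cube([334, 16, 25]);
}
translate([701, 0, 0]) {
  translate([0, 0, 391]) cube([329, 292, 38]);
  translate([22, 22, 0]) cylinder(h = 391, r = 22);
  translate([307, 22, 0]) cylinder(h = 391, r = 22);
  translate([22, 270, 0]) cylinder(h = 391, r = 22);
  translate([307, 270, 0]) cylinder(h = 391, r = 22);
}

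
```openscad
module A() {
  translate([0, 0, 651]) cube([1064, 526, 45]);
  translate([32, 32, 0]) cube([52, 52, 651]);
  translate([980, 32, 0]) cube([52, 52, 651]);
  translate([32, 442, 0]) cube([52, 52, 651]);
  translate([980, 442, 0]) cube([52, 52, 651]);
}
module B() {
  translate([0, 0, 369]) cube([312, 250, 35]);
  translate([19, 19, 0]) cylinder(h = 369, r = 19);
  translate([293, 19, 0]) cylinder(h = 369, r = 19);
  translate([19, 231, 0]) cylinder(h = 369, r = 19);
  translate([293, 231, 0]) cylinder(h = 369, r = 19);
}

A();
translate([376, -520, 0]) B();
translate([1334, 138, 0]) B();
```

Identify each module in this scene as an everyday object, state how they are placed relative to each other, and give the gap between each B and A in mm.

Each stool's nearest face is 270 mm from the table's bounding box.

A is a table. B is a stool. Two stools sit around the table at the −y, +x sides. The gap between each stool and the table is 270 mm.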